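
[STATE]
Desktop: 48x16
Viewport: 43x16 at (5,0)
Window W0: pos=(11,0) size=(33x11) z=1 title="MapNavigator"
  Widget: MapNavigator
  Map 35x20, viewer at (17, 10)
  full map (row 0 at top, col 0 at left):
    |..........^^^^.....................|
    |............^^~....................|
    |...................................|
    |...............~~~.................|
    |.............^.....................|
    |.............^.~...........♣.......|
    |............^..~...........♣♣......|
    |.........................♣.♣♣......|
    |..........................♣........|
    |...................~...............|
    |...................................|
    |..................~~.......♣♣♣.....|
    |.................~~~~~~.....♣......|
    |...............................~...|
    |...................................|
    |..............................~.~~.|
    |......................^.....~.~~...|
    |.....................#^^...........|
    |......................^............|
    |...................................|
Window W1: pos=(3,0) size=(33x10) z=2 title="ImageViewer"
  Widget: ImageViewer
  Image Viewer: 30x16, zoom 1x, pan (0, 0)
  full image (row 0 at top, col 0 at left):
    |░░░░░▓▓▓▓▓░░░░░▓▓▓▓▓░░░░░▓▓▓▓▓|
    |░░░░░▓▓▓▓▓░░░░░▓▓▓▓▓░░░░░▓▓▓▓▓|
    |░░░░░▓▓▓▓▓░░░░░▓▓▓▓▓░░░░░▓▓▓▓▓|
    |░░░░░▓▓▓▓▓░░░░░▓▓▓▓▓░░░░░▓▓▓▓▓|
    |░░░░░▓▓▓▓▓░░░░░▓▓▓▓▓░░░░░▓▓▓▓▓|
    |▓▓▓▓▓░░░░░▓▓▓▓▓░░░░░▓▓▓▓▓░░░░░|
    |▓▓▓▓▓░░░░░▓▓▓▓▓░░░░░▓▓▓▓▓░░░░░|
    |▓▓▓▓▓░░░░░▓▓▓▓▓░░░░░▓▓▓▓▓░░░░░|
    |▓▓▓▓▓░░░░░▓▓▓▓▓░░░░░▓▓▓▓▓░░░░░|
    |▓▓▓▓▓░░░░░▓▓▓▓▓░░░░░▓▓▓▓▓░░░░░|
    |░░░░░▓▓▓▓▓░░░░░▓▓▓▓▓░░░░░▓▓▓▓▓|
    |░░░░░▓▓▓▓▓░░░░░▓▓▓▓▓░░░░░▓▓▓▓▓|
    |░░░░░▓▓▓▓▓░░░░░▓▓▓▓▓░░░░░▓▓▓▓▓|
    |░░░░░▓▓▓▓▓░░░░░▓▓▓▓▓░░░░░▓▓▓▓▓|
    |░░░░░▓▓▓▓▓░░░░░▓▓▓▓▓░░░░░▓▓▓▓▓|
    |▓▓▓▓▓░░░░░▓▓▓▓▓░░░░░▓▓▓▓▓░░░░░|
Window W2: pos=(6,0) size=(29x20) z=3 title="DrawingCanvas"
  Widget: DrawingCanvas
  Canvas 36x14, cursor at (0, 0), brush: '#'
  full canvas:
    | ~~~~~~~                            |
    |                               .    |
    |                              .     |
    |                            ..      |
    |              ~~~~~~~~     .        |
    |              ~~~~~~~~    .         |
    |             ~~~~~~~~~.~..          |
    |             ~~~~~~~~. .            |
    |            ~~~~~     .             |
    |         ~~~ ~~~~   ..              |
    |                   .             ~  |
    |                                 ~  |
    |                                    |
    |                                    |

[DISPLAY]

━┏━━━━━━━━━━━━━━━━━━━━━━━━━━━┓┓━━━━━━━┓    
I┃ DrawingCanvas             ┃┃       ┃    
─┠───────────────────────────┨┨───────┨    
░┃+~~~~~~~                   ┃┃.♣♣....┃    
░┃                           ┃┃♣......┃    
░┃                           ┃┃.......┃    
░┃                           ┃┃.......┃    
░┃              ~~~~~~~~     ┃┃.♣♣♣...┃    
▓┃              ~~~~~~~~    .┃┃..♣....┃    
━┃             ~~~~~~~~~.~.. ┃┛.....~.┃    
 ┃             ~~~~~~~~. .   ┃━━━━━━━━┛    
 ┃            ~~~~~     .    ┃             
 ┃         ~~~ ~~~~   ..     ┃             
 ┃                   .       ┃             
 ┃                           ┃             
 ┃                           ┃             


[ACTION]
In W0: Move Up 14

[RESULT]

━┏━━━━━━━━━━━━━━━━━━━━━━━━━━━┓┓━━━━━━━┓    
I┃ DrawingCanvas             ┃┃       ┃    
─┠───────────────────────────┨┨───────┨    
░┃+~~~~~~~                   ┃┃       ┃    
░┃                           ┃┃       ┃    
░┃                           ┃┃       ┃    
░┃                           ┃┃.......┃    
░┃              ~~~~~~~~     ┃┃.......┃    
▓┃              ~~~~~~~~    .┃┃.......┃    
━┃             ~~~~~~~~~.~.. ┃┛.......┃    
 ┃             ~~~~~~~~. .   ┃━━━━━━━━┛    
 ┃            ~~~~~     .    ┃             
 ┃         ~~~ ~~~~   ..     ┃             
 ┃                   .       ┃             
 ┃                           ┃             
 ┃                           ┃             


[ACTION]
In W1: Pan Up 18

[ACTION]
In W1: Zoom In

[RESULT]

━┏━━━━━━━━━━━━━━━━━━━━━━━━━━━┓┓━━━━━━━┓    
I┃ DrawingCanvas             ┃┃       ┃    
─┠───────────────────────────┨┨───────┨    
░┃+~~~~~~~                   ┃┃       ┃    
░┃                           ┃┃       ┃    
░┃                           ┃┃       ┃    
░┃                           ┃┃.......┃    
░┃              ~~~~~~~~     ┃┃.......┃    
░┃              ~~~~~~~~    .┃┃.......┃    
━┃             ~~~~~~~~~.~.. ┃┛.......┃    
 ┃             ~~~~~~~~. .   ┃━━━━━━━━┛    
 ┃            ~~~~~     .    ┃             
 ┃         ~~~ ~~~~   ..     ┃             
 ┃                   .       ┃             
 ┃                           ┃             
 ┃                           ┃             


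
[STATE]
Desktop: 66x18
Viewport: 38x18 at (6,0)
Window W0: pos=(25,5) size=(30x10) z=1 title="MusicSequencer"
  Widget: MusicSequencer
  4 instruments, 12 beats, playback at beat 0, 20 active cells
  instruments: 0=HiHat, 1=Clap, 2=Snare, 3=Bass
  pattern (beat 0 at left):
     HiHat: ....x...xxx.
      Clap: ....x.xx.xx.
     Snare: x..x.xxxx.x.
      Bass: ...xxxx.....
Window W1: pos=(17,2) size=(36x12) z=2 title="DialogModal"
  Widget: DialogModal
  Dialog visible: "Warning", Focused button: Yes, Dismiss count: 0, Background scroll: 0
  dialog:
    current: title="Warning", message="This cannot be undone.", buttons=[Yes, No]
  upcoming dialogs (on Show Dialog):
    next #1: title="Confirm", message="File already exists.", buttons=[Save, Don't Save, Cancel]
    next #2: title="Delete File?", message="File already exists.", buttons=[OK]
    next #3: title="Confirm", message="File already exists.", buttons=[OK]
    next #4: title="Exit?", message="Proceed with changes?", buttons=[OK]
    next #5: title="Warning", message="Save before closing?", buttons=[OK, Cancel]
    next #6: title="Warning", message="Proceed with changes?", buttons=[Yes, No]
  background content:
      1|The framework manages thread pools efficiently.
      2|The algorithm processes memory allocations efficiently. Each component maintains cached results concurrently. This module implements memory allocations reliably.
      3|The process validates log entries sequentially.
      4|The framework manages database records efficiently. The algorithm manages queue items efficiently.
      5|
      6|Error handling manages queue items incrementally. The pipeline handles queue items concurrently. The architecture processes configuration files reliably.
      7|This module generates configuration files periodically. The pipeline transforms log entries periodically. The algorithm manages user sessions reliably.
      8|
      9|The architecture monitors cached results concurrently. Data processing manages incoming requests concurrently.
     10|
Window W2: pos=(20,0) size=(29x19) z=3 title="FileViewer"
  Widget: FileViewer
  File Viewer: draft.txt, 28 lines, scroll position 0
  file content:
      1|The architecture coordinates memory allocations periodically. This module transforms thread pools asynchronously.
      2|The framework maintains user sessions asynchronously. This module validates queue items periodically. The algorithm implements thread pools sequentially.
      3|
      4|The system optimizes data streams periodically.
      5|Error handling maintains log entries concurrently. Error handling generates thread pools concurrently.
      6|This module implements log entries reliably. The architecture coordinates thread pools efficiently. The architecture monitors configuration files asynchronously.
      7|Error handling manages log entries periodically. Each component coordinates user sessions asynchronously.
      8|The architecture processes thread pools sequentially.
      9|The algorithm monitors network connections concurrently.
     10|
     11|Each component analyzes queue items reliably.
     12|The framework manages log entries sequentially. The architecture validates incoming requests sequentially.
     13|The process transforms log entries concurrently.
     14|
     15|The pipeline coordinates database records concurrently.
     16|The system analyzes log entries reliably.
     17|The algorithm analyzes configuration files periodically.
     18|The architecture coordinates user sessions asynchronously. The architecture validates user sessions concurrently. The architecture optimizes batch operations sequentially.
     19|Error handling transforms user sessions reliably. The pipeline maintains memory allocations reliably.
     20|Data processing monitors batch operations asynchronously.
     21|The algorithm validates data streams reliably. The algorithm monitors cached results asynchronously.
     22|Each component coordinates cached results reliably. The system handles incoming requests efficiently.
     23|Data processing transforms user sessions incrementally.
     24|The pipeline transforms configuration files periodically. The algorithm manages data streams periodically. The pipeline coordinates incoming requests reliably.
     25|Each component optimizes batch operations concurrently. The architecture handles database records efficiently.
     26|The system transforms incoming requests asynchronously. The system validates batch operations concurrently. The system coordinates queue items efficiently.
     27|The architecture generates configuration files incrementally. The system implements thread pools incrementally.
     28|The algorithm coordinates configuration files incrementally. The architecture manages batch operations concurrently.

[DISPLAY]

              ┏━━━━━━━━━━━━━━━━━━━━━━━
              ┃ FileViewer            
           ┏━━┠───────────────────────
           ┃ D┃The architecture coordi
           ┠──┃The framework maintains
           ┃Th┃                       
           ┃Th┃The system optimizes da
           ┃Th┃Error handling maintain
           ┃Th┃This module implements 
           ┃  ┃Error handling manages 
           ┃Er┃The architecture proces
           ┃Th┃The algorithm monitors 
           ┃  ┃                       
           ┗━━┃Each component analyzes
              ┃The framework manages l
              ┃The process transforms 
              ┃                       
              ┃The pipeline coordinate


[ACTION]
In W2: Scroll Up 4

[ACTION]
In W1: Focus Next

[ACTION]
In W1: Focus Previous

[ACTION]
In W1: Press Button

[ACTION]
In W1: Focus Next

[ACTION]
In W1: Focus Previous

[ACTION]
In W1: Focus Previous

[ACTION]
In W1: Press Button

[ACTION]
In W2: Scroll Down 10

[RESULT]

              ┏━━━━━━━━━━━━━━━━━━━━━━━
              ┃ FileViewer            
           ┏━━┠───────────────────────
           ┃ D┃Each component analyzes
           ┠──┃The framework manages l
           ┃Th┃The process transforms 
           ┃Th┃                       
           ┃Th┃The pipeline coordinate
           ┃Th┃The system analyzes log
           ┃  ┃The algorithm analyzes 
           ┃Er┃The architecture coordi
           ┃Th┃Error handling transfor
           ┃  ┃Data processing monitor
           ┗━━┃The algorithm validates
              ┃Each component coordina
              ┃Data processing transfo
              ┃The pipeline transforms
              ┃Each component optimize


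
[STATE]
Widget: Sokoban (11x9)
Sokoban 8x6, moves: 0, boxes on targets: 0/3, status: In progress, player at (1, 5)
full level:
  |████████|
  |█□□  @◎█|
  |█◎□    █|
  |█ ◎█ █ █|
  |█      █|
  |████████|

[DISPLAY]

████████   
█□□  @◎█   
█◎□    █   
█ ◎█ █ █   
█      █   
████████   
Moves: 0  0
           
           


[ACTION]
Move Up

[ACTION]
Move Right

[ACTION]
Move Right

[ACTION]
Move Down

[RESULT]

████████   
█□□   ◎█   
█◎□   @█   
█ ◎█ █ █   
█      █   
████████   
Moves: 2  0
           
           


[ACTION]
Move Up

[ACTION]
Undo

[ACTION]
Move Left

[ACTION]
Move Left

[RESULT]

████████   
█□□   ◎█   
█◎□ @  █   
█ ◎█ █ █   
█      █   
████████   
Moves: 4  0
           
           


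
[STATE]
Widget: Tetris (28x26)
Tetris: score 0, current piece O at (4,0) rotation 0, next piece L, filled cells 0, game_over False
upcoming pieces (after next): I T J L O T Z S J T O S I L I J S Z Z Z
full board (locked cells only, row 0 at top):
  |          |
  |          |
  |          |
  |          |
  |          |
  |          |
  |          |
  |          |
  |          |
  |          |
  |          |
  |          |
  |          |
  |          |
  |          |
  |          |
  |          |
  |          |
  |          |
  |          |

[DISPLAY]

    ▓▓    │Next:            
    ▓▓    │  ▒              
          │▒▒▒              
          │                 
          │                 
          │                 
          │Score:           
          │0                
          │                 
          │                 
          │                 
          │                 
          │                 
          │                 
          │                 
          │                 
          │                 
          │                 
          │                 
          │                 
          │                 
          │                 
          │                 
          │                 
          │                 
          │                 


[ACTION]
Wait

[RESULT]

          │Next:            
    ▓▓    │  ▒              
    ▓▓    │▒▒▒              
          │                 
          │                 
          │                 
          │Score:           
          │0                
          │                 
          │                 
          │                 
          │                 
          │                 
          │                 
          │                 
          │                 
          │                 
          │                 
          │                 
          │                 
          │                 
          │                 
          │                 
          │                 
          │                 
          │                 


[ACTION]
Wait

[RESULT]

          │Next:            
          │  ▒              
    ▓▓    │▒▒▒              
    ▓▓    │                 
          │                 
          │                 
          │Score:           
          │0                
          │                 
          │                 
          │                 
          │                 
          │                 
          │                 
          │                 
          │                 
          │                 
          │                 
          │                 
          │                 
          │                 
          │                 
          │                 
          │                 
          │                 
          │                 


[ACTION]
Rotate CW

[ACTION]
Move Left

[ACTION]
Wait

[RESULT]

          │Next:            
          │  ▒              
          │▒▒▒              
   ▓▓     │                 
   ▓▓     │                 
          │                 
          │Score:           
          │0                
          │                 
          │                 
          │                 
          │                 
          │                 
          │                 
          │                 
          │                 
          │                 
          │                 
          │                 
          │                 
          │                 
          │                 
          │                 
          │                 
          │                 
          │                 


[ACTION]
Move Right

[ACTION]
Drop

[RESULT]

          │Next:            
          │  ▒              
          │▒▒▒              
          │                 
    ▓▓    │                 
    ▓▓    │                 
          │Score:           
          │0                
          │                 
          │                 
          │                 
          │                 
          │                 
          │                 
          │                 
          │                 
          │                 
          │                 
          │                 
          │                 
          │                 
          │                 
          │                 
          │                 
          │                 
          │                 


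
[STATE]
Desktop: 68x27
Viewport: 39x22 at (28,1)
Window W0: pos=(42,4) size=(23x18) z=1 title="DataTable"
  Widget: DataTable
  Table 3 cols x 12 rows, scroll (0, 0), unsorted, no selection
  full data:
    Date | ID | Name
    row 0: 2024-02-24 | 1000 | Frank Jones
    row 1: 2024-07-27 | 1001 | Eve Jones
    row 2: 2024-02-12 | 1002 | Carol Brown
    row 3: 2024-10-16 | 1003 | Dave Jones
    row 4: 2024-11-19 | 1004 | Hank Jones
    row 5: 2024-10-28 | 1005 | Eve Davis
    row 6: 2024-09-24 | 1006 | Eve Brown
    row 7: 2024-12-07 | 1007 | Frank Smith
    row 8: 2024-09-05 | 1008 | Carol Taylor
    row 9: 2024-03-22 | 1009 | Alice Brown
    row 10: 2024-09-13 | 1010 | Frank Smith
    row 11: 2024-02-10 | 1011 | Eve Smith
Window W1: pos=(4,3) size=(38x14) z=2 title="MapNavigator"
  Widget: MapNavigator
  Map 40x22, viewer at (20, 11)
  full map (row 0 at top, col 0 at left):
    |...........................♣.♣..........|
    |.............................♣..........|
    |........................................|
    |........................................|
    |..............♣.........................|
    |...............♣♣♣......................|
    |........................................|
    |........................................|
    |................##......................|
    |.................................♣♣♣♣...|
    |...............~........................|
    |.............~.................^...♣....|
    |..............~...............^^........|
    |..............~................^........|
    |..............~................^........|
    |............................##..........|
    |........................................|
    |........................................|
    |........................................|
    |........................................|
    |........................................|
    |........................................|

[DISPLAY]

                                       
                                       
━━━━━━━━━━━━━┓                         
             ┃┏━━━━━━━━━━━━━━━━━━━━━┓  
─────────────┨┃ DataTable           ┃  
.............┃┠─────────────────────┨  
.............┃┃Date      │ID  │Name ┃  
.............┃┃──────────┼────┼─────┃  
........♣♣♣♣.┃┃2024-02-24│1000│Frank┃  
.............┃┃2024-07-27│1001│Eve J┃  
......^...♣..┃┃2024-02-12│1002│Carol┃  
.....^^......┃┃2024-10-16│1003│Dave ┃  
......^......┃┃2024-11-19│1004│Hank ┃  
......^......┃┃2024-10-28│1005│Eve D┃  
...##........┃┃2024-09-24│1006│Eve B┃  
━━━━━━━━━━━━━┛┃2024-12-07│1007│Frank┃  
              ┃2024-09-05│1008│Carol┃  
              ┃2024-03-22│1009│Alice┃  
              ┃2024-09-13│1010│Frank┃  
              ┃2024-02-10│1011│Eve S┃  
              ┗━━━━━━━━━━━━━━━━━━━━━┛  
                                       


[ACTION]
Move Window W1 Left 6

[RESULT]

                                       
                                       
━━━━━━━━━┓                             
         ┃    ┏━━━━━━━━━━━━━━━━━━━━━┓  
─────────┨    ┃ DataTable           ┃  
.........┃    ┠─────────────────────┨  
.........┃    ┃Date      │ID  │Name ┃  
.........┃    ┃──────────┼────┼─────┃  
....♣♣♣♣.┃    ┃2024-02-24│1000│Frank┃  
.........┃    ┃2024-07-27│1001│Eve J┃  
..^...♣..┃    ┃2024-02-12│1002│Carol┃  
.^^......┃    ┃2024-10-16│1003│Dave ┃  
..^......┃    ┃2024-11-19│1004│Hank ┃  
..^......┃    ┃2024-10-28│1005│Eve D┃  
#........┃    ┃2024-09-24│1006│Eve B┃  
━━━━━━━━━┛    ┃2024-12-07│1007│Frank┃  
              ┃2024-09-05│1008│Carol┃  
              ┃2024-03-22│1009│Alice┃  
              ┃2024-09-13│1010│Frank┃  
              ┃2024-02-10│1011│Eve S┃  
              ┗━━━━━━━━━━━━━━━━━━━━━┛  
                                       


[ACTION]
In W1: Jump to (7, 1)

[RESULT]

                                       
                                       
━━━━━━━━━┓                             
         ┃    ┏━━━━━━━━━━━━━━━━━━━━━┓  
─────────┨    ┃ DataTable           ┃  
         ┃    ┠─────────────────────┨  
         ┃    ┃Date      │ID  │Name ┃  
         ┃    ┃──────────┼────┼─────┃  
         ┃    ┃2024-02-24│1000│Frank┃  
.........┃    ┃2024-07-27│1001│Eve J┃  
.........┃    ┃2024-02-12│1002│Carol┃  
.........┃    ┃2024-10-16│1003│Dave ┃  
.........┃    ┃2024-11-19│1004│Hank ┃  
.........┃    ┃2024-10-28│1005│Eve D┃  
♣♣.......┃    ┃2024-09-24│1006│Eve B┃  
━━━━━━━━━┛    ┃2024-12-07│1007│Frank┃  
              ┃2024-09-05│1008│Carol┃  
              ┃2024-03-22│1009│Alice┃  
              ┃2024-09-13│1010│Frank┃  
              ┃2024-02-10│1011│Eve S┃  
              ┗━━━━━━━━━━━━━━━━━━━━━┛  
                                       


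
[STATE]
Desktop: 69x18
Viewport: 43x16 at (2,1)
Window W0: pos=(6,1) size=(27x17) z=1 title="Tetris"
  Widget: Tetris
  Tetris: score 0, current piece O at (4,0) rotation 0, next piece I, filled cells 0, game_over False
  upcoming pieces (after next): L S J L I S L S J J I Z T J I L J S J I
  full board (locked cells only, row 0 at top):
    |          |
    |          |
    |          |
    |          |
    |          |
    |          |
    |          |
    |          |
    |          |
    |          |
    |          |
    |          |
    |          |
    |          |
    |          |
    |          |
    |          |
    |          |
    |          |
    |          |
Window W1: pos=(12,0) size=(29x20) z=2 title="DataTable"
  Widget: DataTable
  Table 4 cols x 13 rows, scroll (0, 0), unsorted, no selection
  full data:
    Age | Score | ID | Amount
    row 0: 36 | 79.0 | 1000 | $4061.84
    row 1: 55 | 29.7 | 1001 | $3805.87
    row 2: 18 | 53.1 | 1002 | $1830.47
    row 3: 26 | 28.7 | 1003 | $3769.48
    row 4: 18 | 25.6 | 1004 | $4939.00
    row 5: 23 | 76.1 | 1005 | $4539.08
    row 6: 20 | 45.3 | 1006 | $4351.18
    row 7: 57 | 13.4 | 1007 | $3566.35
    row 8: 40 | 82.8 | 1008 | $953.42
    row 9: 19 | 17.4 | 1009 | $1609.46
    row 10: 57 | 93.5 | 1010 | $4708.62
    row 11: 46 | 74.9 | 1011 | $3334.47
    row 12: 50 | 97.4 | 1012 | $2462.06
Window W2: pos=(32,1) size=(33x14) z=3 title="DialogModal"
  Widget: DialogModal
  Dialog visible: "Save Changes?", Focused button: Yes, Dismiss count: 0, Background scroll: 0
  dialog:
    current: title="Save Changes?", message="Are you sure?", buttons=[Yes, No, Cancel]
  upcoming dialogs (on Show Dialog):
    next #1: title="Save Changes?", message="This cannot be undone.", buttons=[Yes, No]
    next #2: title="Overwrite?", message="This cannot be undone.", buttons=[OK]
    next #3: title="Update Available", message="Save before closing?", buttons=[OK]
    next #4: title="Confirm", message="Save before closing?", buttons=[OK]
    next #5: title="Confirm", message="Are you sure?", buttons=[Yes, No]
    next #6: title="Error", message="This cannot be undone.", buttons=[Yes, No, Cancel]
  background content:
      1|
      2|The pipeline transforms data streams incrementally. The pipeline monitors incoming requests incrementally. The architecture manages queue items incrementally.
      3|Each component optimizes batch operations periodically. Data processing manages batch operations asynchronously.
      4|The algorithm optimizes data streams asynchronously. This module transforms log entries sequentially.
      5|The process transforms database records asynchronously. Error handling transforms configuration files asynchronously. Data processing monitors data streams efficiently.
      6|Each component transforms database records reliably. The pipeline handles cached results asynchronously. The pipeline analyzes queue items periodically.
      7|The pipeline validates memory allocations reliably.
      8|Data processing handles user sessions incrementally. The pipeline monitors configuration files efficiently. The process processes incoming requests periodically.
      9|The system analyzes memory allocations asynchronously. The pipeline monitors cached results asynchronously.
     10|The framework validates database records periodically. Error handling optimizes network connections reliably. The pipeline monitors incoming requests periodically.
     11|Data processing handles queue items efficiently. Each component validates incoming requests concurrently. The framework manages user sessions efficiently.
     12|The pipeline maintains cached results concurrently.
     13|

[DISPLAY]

    ┏━━━━━┃ DataTable         ┏━━━━━━━━━━━━
    ┃ Tetr┠───────────────────┃ DialogModal
    ┠─────┃Age│Score│ID  │Amou┠────────────
    ┃     ┃───┼─────┼────┼────┃            
    ┃     ┃36 │79.0 │1000│$406┃The pipeline
    ┃     ┃55 │29.7 │1001│$380┃Each┌───────
    ┃     ┃18 │53.1 │1002│$183┃The │    Sav
    ┃     ┃26 │28.7 │1003│$376┃The │    Are
    ┃     ┃18 │25.6 │1004│$493┃Each│ [Yes] 
    ┃     ┃23 │76.1 │1005│$453┃The └───────
    ┃     ┃20 │45.3 │1006│$435┃Data process
    ┃     ┃57 │13.4 │1007│$356┃The system a
    ┃     ┃40 │82.8 │1008│$953┃The framewor
    ┃     ┃19 │17.4 │1009│$160┗━━━━━━━━━━━━
    ┃     ┃57 │93.5 │1010│$4708.62    ┃    
    ┃     ┃46 │74.9 │1011│$3334.47    ┃    


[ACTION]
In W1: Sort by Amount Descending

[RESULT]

    ┏━━━━━┃ DataTable         ┏━━━━━━━━━━━━
    ┃ Tetr┠───────────────────┃ DialogModal
    ┠─────┃Age│Score│ID  │Amou┠────────────
    ┃     ┃───┼─────┼────┼────┃            
    ┃     ┃18 │25.6 │1004│$493┃The pipeline
    ┃     ┃57 │93.5 │1010│$470┃Each┌───────
    ┃     ┃23 │76.1 │1005│$453┃The │    Sav
    ┃     ┃20 │45.3 │1006│$435┃The │    Are
    ┃     ┃36 │79.0 │1000│$406┃Each│ [Yes] 
    ┃     ┃55 │29.7 │1001│$380┃The └───────
    ┃     ┃26 │28.7 │1003│$376┃Data process
    ┃     ┃57 │13.4 │1007│$356┃The system a
    ┃     ┃46 │74.9 │1011│$333┃The framewor
    ┃     ┃50 │97.4 │1012│$246┗━━━━━━━━━━━━
    ┃     ┃18 │53.1 │1002│$1830.47    ┃    
    ┃     ┃19 │17.4 │1009│$1609.46    ┃    


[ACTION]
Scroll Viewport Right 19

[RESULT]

le         ┏━━━━━━━━━━━━━━━━━━━━━━━━━━━━━━━
───────────┃ DialogModal                   
e│ID  │Amou┠───────────────────────────────
─┼────┼────┃                               
 │1004│$493┃The pipeline transforms data st
 │1010│$470┃Each┌─────────────────────┐tch 
 │1005│$453┃The │    Save Changes?    │a st
 │1006│$435┃The │    Are you sure?    │base
 │1000│$406┃Each│ [Yes]  No   Cancel  │atab
 │1001│$380┃The └─────────────────────┘ry a
 │1003│$376┃Data processing handles user se
 │1007│$356┃The system analyzes memory allo
 │1011│$333┃The framework validates databas
 │1012│$246┗━━━━━━━━━━━━━━━━━━━━━━━━━━━━━━━
 │1002│$1830.47    ┃                       
 │1009│$1609.46    ┃                       


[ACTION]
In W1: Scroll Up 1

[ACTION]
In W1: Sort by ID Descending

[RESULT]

le         ┏━━━━━━━━━━━━━━━━━━━━━━━━━━━━━━━
───────────┃ DialogModal                   
e│ID ▼│Amou┠───────────────────────────────
─┼────┼────┃                               
 │1012│$246┃The pipeline transforms data st
 │1011│$333┃Each┌─────────────────────┐tch 
 │1010│$470┃The │    Save Changes?    │a st
 │1009│$160┃The │    Are you sure?    │base
 │1008│$953┃Each│ [Yes]  No   Cancel  │atab
 │1007│$356┃The └─────────────────────┘ry a
 │1006│$435┃Data processing handles user se
 │1005│$453┃The system analyzes memory allo
 │1004│$493┃The framework validates databas
 │1003│$376┗━━━━━━━━━━━━━━━━━━━━━━━━━━━━━━━
 │1002│$1830.47    ┃                       
 │1001│$3805.87    ┃                       


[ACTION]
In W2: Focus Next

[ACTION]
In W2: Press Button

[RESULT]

le         ┏━━━━━━━━━━━━━━━━━━━━━━━━━━━━━━━
───────────┃ DialogModal                   
e│ID ▼│Amou┠───────────────────────────────
─┼────┼────┃                               
 │1012│$246┃The pipeline transforms data st
 │1011│$333┃Each component optimizes batch 
 │1010│$470┃The algorithm optimizes data st
 │1009│$160┃The process transforms database
 │1008│$953┃Each component transforms datab
 │1007│$356┃The pipeline validates memory a
 │1006│$435┃Data processing handles user se
 │1005│$453┃The system analyzes memory allo
 │1004│$493┃The framework validates databas
 │1003│$376┗━━━━━━━━━━━━━━━━━━━━━━━━━━━━━━━
 │1002│$1830.47    ┃                       
 │1001│$3805.87    ┃                       


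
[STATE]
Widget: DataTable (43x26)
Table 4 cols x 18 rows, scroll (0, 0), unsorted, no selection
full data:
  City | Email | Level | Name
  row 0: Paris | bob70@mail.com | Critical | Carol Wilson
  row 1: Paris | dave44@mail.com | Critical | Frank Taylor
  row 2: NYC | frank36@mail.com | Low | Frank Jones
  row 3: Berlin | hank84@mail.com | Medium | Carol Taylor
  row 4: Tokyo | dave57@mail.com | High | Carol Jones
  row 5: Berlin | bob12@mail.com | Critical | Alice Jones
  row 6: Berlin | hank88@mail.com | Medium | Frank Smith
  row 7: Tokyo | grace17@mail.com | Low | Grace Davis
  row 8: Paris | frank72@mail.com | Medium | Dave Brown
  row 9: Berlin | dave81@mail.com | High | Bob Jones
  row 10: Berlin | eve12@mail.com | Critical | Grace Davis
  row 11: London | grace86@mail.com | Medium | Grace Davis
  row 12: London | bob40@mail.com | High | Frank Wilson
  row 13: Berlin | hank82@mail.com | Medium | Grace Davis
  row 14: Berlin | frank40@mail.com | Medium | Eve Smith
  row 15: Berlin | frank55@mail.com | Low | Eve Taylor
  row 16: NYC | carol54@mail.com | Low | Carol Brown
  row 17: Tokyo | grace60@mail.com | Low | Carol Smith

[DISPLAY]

City  │Email           │Level   │Name      
──────┼────────────────┼────────┼──────────
Paris │bob70@mail.com  │Critical│Carol Wils
Paris │dave44@mail.com │Critical│Frank Tayl
NYC   │frank36@mail.com│Low     │Frank Jone
Berlin│hank84@mail.com │Medium  │Carol Tayl
Tokyo │dave57@mail.com │High    │Carol Jone
Berlin│bob12@mail.com  │Critical│Alice Jone
Berlin│hank88@mail.com │Medium  │Frank Smit
Tokyo │grace17@mail.com│Low     │Grace Davi
Paris │frank72@mail.com│Medium  │Dave Brown
Berlin│dave81@mail.com │High    │Bob Jones 
Berlin│eve12@mail.com  │Critical│Grace Davi
London│grace86@mail.com│Medium  │Grace Davi
London│bob40@mail.com  │High    │Frank Wils
Berlin│hank82@mail.com │Medium  │Grace Davi
Berlin│frank40@mail.com│Medium  │Eve Smith 
Berlin│frank55@mail.com│Low     │Eve Taylor
NYC   │carol54@mail.com│Low     │Carol Brow
Tokyo │grace60@mail.com│Low     │Carol Smit
                                           
                                           
                                           
                                           
                                           
                                           


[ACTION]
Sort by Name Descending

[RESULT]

City  │Email           │Level   │Name      
──────┼────────────────┼────────┼──────────
Tokyo │grace17@mail.com│Low     │Grace Davi
Berlin│eve12@mail.com  │Critical│Grace Davi
London│grace86@mail.com│Medium  │Grace Davi
Berlin│hank82@mail.com │Medium  │Grace Davi
London│bob40@mail.com  │High    │Frank Wils
Paris │dave44@mail.com │Critical│Frank Tayl
Berlin│hank88@mail.com │Medium  │Frank Smit
NYC   │frank36@mail.com│Low     │Frank Jone
Berlin│frank55@mail.com│Low     │Eve Taylor
Berlin│frank40@mail.com│Medium  │Eve Smith 
Paris │frank72@mail.com│Medium  │Dave Brown
Paris │bob70@mail.com  │Critical│Carol Wils
Berlin│hank84@mail.com │Medium  │Carol Tayl
Tokyo │grace60@mail.com│Low     │Carol Smit
Tokyo │dave57@mail.com │High    │Carol Jone
NYC   │carol54@mail.com│Low     │Carol Brow
Berlin│dave81@mail.com │High    │Bob Jones 
Berlin│bob12@mail.com  │Critical│Alice Jone
                                           
                                           
                                           
                                           
                                           
                                           


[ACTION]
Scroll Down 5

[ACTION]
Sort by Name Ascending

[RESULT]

City  │Email           │Level   │Name      
──────┼────────────────┼────────┼──────────
Berlin│bob12@mail.com  │Critical│Alice Jone
Berlin│dave81@mail.com │High    │Bob Jones 
NYC   │carol54@mail.com│Low     │Carol Brow
Tokyo │dave57@mail.com │High    │Carol Jone
Tokyo │grace60@mail.com│Low     │Carol Smit
Berlin│hank84@mail.com │Medium  │Carol Tayl
Paris │bob70@mail.com  │Critical│Carol Wils
Paris │frank72@mail.com│Medium  │Dave Brown
Berlin│frank40@mail.com│Medium  │Eve Smith 
Berlin│frank55@mail.com│Low     │Eve Taylor
NYC   │frank36@mail.com│Low     │Frank Jone
Berlin│hank88@mail.com │Medium  │Frank Smit
Paris │dave44@mail.com │Critical│Frank Tayl
London│bob40@mail.com  │High    │Frank Wils
Tokyo │grace17@mail.com│Low     │Grace Davi
Berlin│eve12@mail.com  │Critical│Grace Davi
London│grace86@mail.com│Medium  │Grace Davi
Berlin│hank82@mail.com │Medium  │Grace Davi
                                           
                                           
                                           
                                           
                                           
                                           


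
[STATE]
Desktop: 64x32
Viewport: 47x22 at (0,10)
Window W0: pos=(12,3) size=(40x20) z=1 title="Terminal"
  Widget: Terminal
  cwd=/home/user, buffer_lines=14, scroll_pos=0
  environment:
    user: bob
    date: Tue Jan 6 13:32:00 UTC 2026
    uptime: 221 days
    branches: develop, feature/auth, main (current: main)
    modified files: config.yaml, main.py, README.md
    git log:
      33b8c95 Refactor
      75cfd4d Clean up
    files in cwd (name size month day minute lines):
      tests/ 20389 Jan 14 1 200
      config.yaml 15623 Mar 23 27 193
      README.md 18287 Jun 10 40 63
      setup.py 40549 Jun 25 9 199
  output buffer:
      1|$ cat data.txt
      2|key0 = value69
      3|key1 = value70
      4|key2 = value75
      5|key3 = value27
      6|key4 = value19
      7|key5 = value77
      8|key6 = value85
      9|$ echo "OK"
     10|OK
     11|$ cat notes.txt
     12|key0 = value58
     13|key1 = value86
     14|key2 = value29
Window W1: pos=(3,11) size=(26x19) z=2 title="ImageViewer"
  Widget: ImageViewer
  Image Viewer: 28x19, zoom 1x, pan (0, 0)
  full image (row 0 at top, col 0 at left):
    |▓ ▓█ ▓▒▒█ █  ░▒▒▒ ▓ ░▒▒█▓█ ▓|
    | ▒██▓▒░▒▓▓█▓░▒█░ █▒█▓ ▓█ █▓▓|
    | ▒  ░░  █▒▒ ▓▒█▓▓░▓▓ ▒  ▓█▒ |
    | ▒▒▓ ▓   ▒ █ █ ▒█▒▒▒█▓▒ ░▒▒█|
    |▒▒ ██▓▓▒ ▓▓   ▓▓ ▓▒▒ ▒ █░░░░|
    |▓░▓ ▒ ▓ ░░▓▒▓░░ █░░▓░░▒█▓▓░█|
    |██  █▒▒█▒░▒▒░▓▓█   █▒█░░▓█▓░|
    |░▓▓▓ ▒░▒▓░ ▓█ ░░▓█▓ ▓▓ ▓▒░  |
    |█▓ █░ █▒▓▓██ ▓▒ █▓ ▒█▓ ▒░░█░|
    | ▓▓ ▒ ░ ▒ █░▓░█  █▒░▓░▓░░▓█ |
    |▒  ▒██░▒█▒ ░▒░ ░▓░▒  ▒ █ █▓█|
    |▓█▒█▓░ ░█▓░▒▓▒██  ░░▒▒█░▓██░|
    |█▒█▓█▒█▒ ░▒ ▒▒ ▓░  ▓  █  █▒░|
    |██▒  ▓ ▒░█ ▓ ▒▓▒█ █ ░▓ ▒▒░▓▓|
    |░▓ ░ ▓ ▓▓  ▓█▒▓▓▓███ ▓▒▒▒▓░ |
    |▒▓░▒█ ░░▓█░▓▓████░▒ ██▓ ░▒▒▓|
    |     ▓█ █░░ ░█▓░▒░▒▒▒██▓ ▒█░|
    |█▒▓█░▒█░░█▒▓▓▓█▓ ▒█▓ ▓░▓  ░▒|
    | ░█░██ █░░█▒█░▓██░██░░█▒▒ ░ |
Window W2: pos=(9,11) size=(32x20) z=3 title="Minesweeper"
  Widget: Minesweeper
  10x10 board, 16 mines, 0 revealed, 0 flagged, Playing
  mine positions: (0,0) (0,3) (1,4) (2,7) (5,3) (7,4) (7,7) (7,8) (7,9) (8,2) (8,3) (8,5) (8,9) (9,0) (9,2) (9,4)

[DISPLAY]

            ┃key3 = value27                    
   ┏━━━━━┏━━━━━━━━━━━━━━━━━━━━━━━━━━━━━━┓      
   ┃ Imag┃ Minesweeper                  ┃      
   ┠─────┠──────────────────────────────┨      
   ┃▓ ▓█ ┃■■■■■■■■■■                    ┃      
   ┃ ▒██▓┃■■■■■■■■■■                    ┃      
   ┃ ▒  ░┃■■■■■■■■■■                    ┃      
   ┃ ▒▒▓ ┃■■■■■■■■■■                    ┃      
   ┃▒▒ ██┃■■■■■■■■■■                    ┃      
   ┃▓░▓ ▒┃■■■■■■■■■■                    ┃      
   ┃██  █┃■■■■■■■■■■                    ┃      
   ┃░▓▓▓ ┃■■■■■■■■■■                    ┃      
   ┃█▓ █░┃■■■■■■■■■■                    ┃━━━━━━
   ┃ ▓▓ ▒┃■■■■■■■■■■                    ┃      
   ┃▒  ▒█┃                              ┃      
   ┃▓█▒█▓┃                              ┃      
   ┃█▒█▓█┃                              ┃      
   ┃██▒  ┃                              ┃      
   ┃░▓ ░ ┃                              ┃      
   ┗━━━━━┃                              ┃      
         ┗━━━━━━━━━━━━━━━━━━━━━━━━━━━━━━┛      
                                               


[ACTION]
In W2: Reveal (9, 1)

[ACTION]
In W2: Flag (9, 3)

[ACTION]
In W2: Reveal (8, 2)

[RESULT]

            ┃key3 = value27                    
   ┏━━━━━┏━━━━━━━━━━━━━━━━━━━━━━━━━━━━━━┓      
   ┃ Imag┃ Minesweeper                  ┃      
   ┠─────┠──────────────────────────────┨      
   ┃▓ ▓█ ┃✹■■✹■■■■■■                    ┃      
   ┃ ▒██▓┃■■■■✹■■■■■                    ┃      
   ┃ ▒  ░┃■■■■■■■✹■■                    ┃      
   ┃ ▒▒▓ ┃■■■■■■■■■■                    ┃      
   ┃▒▒ ██┃■■■■■■■■■■                    ┃      
   ┃▓░▓ ▒┃■■■✹■■■■■■                    ┃      
   ┃██  █┃■■■■■■■■■■                    ┃      
   ┃░▓▓▓ ┃■■■■✹■■✹✹✹                    ┃      
   ┃█▓ █░┃■■✹✹■✹■■■✹                    ┃━━━━━━
   ┃ ▓▓ ▒┃✹3✹⚑✹■■■■■                    ┃      
   ┃▒  ▒█┃                              ┃      
   ┃▓█▒█▓┃                              ┃      
   ┃█▒█▓█┃                              ┃      
   ┃██▒  ┃                              ┃      
   ┃░▓ ░ ┃                              ┃      
   ┗━━━━━┃                              ┃      
         ┗━━━━━━━━━━━━━━━━━━━━━━━━━━━━━━┛      
                                               
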